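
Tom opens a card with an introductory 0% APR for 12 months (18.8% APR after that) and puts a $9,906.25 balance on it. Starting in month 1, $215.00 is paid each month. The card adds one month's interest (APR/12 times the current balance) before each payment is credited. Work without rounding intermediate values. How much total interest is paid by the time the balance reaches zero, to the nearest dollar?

Promo months 1–12 at r₀ = 0%/12 = 0; months 13+ at r₁ = 18.8%/12 = 0.0156667.
After month 12 (no interest yet): B = $9,906.25 − 12·$215.00 = $7,326.25.
Then at r₁ with $215.00/mo: n₂ = −ln(1 − r₁·B/P)/ln(1+r₁) ≈ 49.10 → 50 more payments.
Total paid = 61·$215.00 + $21.37 = $13,136.37; interest = $13,136.37 − $9,906.25 = $3,230.12.

$3,230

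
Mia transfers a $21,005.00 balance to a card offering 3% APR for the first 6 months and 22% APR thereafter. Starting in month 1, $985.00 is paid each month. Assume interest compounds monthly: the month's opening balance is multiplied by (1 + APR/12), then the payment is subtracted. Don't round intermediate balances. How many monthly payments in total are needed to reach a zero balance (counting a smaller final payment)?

Promo months 1–6 at r₀ = 3%/12 = 0.0025; months 7+ at r₁ = 22%/12 = 0.0183333.
After month 6: iterate B ← B·(1+r₀) − $985.00 for 6 months → $15,374.99.
Then at r₁ with $985.00/mo: n₂ = −ln(1 − r₁·B/P)/ln(1+r₁) ≈ 18.56 → 19 more payments.

25 payments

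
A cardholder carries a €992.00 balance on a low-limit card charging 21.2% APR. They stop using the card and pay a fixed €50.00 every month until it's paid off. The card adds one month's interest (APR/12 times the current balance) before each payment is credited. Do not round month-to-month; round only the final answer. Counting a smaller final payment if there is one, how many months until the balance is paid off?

25 months

Monthly rate r = 21.2%/12 = 1.76667% = 0.0176667.
Recurrence: B ← B·(1+r) − €50.00.
Month 1: interest €17.53; balance after payment €959.53.
Month 2: interest €16.95; balance after payment €926.48.
Closed form: n = −ln(1 − rB₀/P)/ln(1+r) = −ln(0.64949)/ln(1.01767) ≈ 24.643, so the balance reaches zero during payment 25.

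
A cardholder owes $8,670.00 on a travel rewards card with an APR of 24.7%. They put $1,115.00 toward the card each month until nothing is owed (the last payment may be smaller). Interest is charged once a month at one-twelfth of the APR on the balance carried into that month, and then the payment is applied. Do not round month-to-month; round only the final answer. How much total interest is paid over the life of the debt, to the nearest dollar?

$878

Monthly rate r = 24.7%/12 = 2.05833% = 0.0205833.
Payoff takes n = ⌈−ln(1 − rB₀/P)/ln(1+r)⌉ = ⌈8.561⌉ = 9 payments; the last is $627.76.
Total paid = 8·$1,115.00 + $627.76 = $9,547.76.
Total interest = total paid − principal = $9,547.76 − $8,670.00 = $877.76.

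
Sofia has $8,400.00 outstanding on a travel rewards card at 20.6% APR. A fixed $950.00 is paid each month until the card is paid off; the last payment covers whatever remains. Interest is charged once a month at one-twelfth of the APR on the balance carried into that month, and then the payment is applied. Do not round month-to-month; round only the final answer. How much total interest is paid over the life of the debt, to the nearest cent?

Monthly rate r = 20.6%/12 = 1.71667% = 0.0171667.
Payoff takes n = ⌈−ln(1 − rB₀/P)/ln(1+r)⌉ = ⌈9.672⌉ = 10 payments; the last is $640.15.
Total paid = 9·$950.00 + $640.15 = $9,190.15.
Total interest = total paid − principal = $9,190.15 − $8,400.00 = $790.15.

$790.15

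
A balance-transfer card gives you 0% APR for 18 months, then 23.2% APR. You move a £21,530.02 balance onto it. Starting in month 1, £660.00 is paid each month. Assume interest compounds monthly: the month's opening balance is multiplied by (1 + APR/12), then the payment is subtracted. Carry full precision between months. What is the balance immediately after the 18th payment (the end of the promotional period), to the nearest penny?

£9,650.02

Promo months 1–18 at r₀ = 0%/12 = 0; months 19+ at r₁ = 23.2%/12 = 0.0193333.
After month 18 (no interest yet): B = £21,530.02 − 18·£660.00 = £9,650.02.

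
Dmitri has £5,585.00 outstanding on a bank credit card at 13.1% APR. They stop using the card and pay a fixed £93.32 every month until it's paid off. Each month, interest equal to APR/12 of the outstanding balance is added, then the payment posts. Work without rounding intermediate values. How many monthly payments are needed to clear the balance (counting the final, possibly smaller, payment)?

98 months

Monthly rate r = 13.1%/12 = 1.09167% = 0.0109167.
Recurrence: B ← B·(1+r) − £93.32.
Month 1: interest £60.97; balance after payment £5,552.65.
Month 2: interest £60.62; balance after payment £5,519.95.
Closed form: n = −ln(1 − rB₀/P)/ln(1+r) = −ln(0.34666)/ln(1.01092) ≈ 97.574, so the balance reaches zero during payment 98.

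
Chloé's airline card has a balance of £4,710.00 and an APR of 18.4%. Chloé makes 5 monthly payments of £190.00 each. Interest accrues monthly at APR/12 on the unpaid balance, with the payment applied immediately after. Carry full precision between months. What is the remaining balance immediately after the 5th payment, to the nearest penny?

Monthly rate r = 18.4%/12 = 1.53333% = 0.0153333.
Each month: B ← B·(1+r) − £190.00.
Month 1: interest £72.22; balance after payment £4,592.22.
Month 2: interest £70.41; balance after payment £4,472.63.
Month 3: interest £68.58; balance after payment £4,351.21.
Month 4: interest £66.72; balance after payment £4,227.93.
Month 5: interest £64.83; balance after payment £4,102.76.

£4,102.76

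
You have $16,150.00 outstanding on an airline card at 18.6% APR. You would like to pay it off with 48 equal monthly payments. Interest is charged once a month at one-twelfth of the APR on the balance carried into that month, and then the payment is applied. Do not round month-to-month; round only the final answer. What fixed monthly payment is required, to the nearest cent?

$479.48

Monthly rate r = 18.6%/12 = 1.55% = 0.0155.
Level-payment amortization: P = B₀·r / (1 − (1+r)^(−n)) = 16150.00·0.0155 / (1 − 1.0155^(−48)).
Denominator 1 − (1+r)^(−48) = 0.522070907.
P = 250.325 / 0.522070907 ≈ 479.48.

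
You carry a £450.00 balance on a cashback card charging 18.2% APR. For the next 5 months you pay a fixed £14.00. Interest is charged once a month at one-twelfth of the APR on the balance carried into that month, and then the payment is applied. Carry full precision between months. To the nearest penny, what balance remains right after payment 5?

£413.02

Monthly rate r = 18.2%/12 = 1.51667% = 0.0151667.
Each month: B ← B·(1+r) − £14.00.
Month 1: interest £6.83; balance after payment £442.82.
Month 2: interest £6.72; balance after payment £435.54.
Month 3: interest £6.61; balance after payment £428.15.
Month 4: interest £6.49; balance after payment £420.64.
Month 5: interest £6.38; balance after payment £413.02.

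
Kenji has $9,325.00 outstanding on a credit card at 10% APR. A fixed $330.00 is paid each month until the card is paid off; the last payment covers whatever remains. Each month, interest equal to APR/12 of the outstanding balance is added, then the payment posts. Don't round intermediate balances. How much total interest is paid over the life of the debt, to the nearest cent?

Monthly rate r = 10%/12 = 0.833333% = 0.00833333.
Payoff takes n = ⌈−ln(1 − rB₀/P)/ln(1+r)⌉ = ⌈32.355⌉ = 33 payments; the last is $117.43.
Total paid = 32·$330.00 + $117.43 = $10,677.43.
Total interest = total paid − principal = $10,677.43 − $9,325.00 = $1,352.43.

$1,352.43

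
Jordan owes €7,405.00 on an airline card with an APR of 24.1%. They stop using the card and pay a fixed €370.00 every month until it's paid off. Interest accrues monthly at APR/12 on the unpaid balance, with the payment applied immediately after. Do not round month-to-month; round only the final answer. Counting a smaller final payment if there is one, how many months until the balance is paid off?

Monthly rate r = 24.1%/12 = 2.00833% = 0.0200833.
Recurrence: B ← B·(1+r) − €370.00.
Month 1: interest €148.72; balance after payment €7,183.72.
Month 2: interest €144.27; balance after payment €6,957.99.
Closed form: n = −ln(1 − rB₀/P)/ln(1+r) = −ln(0.59806)/ln(1.02008) ≈ 25.853, so the balance reaches zero during payment 26.

26 months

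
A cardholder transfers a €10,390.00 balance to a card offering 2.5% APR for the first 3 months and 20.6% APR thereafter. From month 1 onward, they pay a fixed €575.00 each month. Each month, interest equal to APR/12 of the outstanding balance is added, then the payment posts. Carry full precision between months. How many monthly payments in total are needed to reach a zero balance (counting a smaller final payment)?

Promo months 1–3 at r₀ = 2.5%/12 = 0.00208333; months 4+ at r₁ = 20.6%/12 = 0.0171667.
After month 3: iterate B ← B·(1+r₀) − €575.00 for 3 months → €8,726.48.
Then at r₁ with €575.00/mo: n₂ = −ln(1 − r₁·B/P)/ln(1+r₁) ≈ 17.73 → 18 more payments.

21 months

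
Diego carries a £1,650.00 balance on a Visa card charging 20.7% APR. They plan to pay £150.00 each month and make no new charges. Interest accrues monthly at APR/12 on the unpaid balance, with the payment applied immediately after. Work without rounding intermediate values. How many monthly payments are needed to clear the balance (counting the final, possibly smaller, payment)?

Monthly rate r = 20.7%/12 = 1.725% = 0.01725.
Recurrence: B ← B·(1+r) − £150.00.
Month 1: interest £28.46; balance after payment £1,528.46.
Month 2: interest £26.37; balance after payment £1,404.83.
Closed form: n = −ln(1 − rB₀/P)/ln(1+r) = −ln(0.81025)/ln(1.01725) ≈ 12.303, so the balance reaches zero during payment 13.

13 payments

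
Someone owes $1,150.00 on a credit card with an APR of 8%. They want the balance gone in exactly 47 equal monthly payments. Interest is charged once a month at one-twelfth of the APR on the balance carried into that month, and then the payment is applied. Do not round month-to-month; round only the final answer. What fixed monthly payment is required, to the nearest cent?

Monthly rate r = 8%/12 = 0.666667% = 0.00666667.
Level-payment amortization: P = B₀·r / (1 − (1+r)^(−n)) = 1150.00·0.00666667 / (1 − 1.00667^(−47)).
Denominator 1 − (1+r)^(−47) = 0.268233283.
P = 7.66667 / 0.268233283 ≈ 28.58.

$28.58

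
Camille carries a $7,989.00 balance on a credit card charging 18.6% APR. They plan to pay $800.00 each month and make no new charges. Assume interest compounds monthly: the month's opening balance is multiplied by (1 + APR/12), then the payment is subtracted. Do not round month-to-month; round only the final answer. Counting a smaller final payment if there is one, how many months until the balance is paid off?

Monthly rate r = 18.6%/12 = 1.55% = 0.0155.
Recurrence: B ← B·(1+r) − $800.00.
Month 1: interest $123.83; balance after payment $7,312.83.
Month 2: interest $113.35; balance after payment $6,626.18.
Closed form: n = −ln(1 − rB₀/P)/ln(1+r) = −ln(0.84521)/ln(1.0155) ≈ 10.933, so the balance reaches zero during payment 11.

11 months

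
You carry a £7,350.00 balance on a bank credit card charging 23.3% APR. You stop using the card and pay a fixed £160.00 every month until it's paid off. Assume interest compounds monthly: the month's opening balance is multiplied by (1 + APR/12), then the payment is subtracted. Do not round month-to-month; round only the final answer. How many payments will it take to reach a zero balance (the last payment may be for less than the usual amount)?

116 payments

Monthly rate r = 23.3%/12 = 1.94167% = 0.0194167.
Recurrence: B ← B·(1+r) − £160.00.
Month 1: interest £142.71; balance after payment £7,332.71.
Month 2: interest £142.38; balance after payment £7,315.09.
Closed form: n = −ln(1 − rB₀/P)/ln(1+r) = −ln(0.10805)/ln(1.01942) ≈ 115.711, so the balance reaches zero during payment 116.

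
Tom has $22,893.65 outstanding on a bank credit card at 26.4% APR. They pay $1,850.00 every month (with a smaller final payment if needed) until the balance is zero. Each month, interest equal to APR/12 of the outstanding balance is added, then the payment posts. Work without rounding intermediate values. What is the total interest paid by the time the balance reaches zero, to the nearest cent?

$4,127.82

Monthly rate r = 26.4%/12 = 2.2% = 0.022.
Payoff takes n = ⌈−ln(1 − rB₀/P)/ln(1+r)⌉ = ⌈14.604⌉ = 15 payments; the last is $1,121.47.
Total paid = 14·$1,850.00 + $1,121.47 = $27,021.47.
Total interest = total paid − principal = $27,021.47 − $22,893.65 = $4,127.82.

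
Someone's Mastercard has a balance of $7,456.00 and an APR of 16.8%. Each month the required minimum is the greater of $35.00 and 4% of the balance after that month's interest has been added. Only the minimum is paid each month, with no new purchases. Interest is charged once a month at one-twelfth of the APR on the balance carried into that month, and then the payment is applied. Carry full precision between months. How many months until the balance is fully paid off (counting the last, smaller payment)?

Monthly rate r = 16.8%/12 = 1.4% = 0.014.
While 4% of the post-interest balance exceeds $35.00, each month B ← (B·(1+r))·(1 − 0.04), i.e. B shrinks by the factor (1+r)·0.96 = 0.97344.
This holds for months 1–81. Entering month 82 the balance is $842.46; 4% of the post-interest balance is now below $35.00, so the flat $35.00 minimum applies from here.
From month 82 a fixed $35.00 at rate r clears $842.46 in 30 more payments. Total: 81 + 30 = 111 months.

111 months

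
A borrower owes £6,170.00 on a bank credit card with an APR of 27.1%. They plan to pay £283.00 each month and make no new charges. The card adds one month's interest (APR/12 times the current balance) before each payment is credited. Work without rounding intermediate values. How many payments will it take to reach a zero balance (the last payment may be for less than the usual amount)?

31 months

Monthly rate r = 27.1%/12 = 2.25833% = 0.0225833.
Recurrence: B ← B·(1+r) − £283.00.
Month 1: interest £139.34; balance after payment £6,026.34.
Month 2: interest £136.09; balance after payment £5,879.43.
Closed form: n = −ln(1 − rB₀/P)/ln(1+r) = −ln(0.50764)/ln(1.02258) ≈ 30.360, so the balance reaches zero during payment 31.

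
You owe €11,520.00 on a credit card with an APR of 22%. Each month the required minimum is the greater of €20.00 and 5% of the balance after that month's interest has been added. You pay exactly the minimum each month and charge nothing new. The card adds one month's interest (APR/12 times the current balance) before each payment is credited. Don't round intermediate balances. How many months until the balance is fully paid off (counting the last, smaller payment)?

127 months

Monthly rate r = 22%/12 = 1.83333% = 0.0183333.
While 5% of the post-interest balance exceeds €20.00, each month B ← (B·(1+r))·(1 − 0.05), i.e. B shrinks by the factor (1+r)·0.95 = 0.96742.
This holds for months 1–102. Entering month 103 the balance is €392.68; 5% of the post-interest balance is now below €20.00, so the flat €20.00 minimum applies from here.
From month 103 a fixed €20.00 at rate r clears €392.68 in 25 more payments. Total: 102 + 25 = 127 months.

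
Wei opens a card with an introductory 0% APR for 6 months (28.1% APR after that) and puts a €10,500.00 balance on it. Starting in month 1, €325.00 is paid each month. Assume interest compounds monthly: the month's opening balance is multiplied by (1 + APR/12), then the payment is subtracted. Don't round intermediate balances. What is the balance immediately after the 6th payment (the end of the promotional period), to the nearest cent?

Promo months 1–6 at r₀ = 0%/12 = 0; months 7+ at r₁ = 28.1%/12 = 0.0234167.
After month 6 (no interest yet): B = €10,500.00 − 6·€325.00 = €8,550.00.

€8,550.00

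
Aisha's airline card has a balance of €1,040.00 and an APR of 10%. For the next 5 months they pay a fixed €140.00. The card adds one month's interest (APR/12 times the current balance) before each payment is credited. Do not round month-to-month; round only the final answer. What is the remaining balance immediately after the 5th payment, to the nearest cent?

€372.30

Monthly rate r = 10%/12 = 0.833333% = 0.00833333.
Each month: B ← B·(1+r) − €140.00.
Month 1: interest €8.67; balance after payment €908.67.
Month 2: interest €7.57; balance after payment €776.24.
Month 3: interest €6.47; balance after payment €642.71.
Month 4: interest €5.36; balance after payment €508.06.
Month 5: interest €4.23; balance after payment €372.30.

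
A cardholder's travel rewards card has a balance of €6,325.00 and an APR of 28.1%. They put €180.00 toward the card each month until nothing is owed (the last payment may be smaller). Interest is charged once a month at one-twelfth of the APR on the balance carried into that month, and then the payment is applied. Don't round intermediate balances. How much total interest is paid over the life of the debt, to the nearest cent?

€7,133.96

Monthly rate r = 28.1%/12 = 2.34167% = 0.0234167.
Payoff takes n = ⌈−ln(1 − rB₀/P)/ln(1+r)⌉ = ⌈74.770⌉ = 75 payments; the last is €138.96.
Total paid = 74·€180.00 + €138.96 = €13,458.96.
Total interest = total paid − principal = €13,458.96 − €6,325.00 = €7,133.96.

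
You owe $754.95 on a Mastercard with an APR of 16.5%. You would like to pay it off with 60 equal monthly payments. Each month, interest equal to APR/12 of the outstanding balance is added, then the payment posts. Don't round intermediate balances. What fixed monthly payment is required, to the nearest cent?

$18.56

Monthly rate r = 16.5%/12 = 1.375% = 0.01375.
Level-payment amortization: P = B₀·r / (1 − (1+r)^(−n)) = 754.95·0.01375 / (1 − 1.01375^(−60)).
Denominator 1 − (1+r)^(−60) = 0.559295011.
P = 10.3806 / 0.559295011 ≈ 18.56.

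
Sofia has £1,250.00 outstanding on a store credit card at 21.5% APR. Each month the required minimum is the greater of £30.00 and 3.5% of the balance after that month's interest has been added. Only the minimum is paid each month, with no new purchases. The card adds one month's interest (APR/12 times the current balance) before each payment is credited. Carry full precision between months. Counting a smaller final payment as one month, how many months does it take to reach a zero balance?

Monthly rate r = 21.5%/12 = 1.79167% = 0.0179167.
While 3.5% of the post-interest balance exceeds £30.00, each month B ← (B·(1+r))·(1 − 0.035), i.e. B shrinks by the factor (1+r)·0.965 = 0.98229.
This holds for months 1–23. Entering month 24 the balance is £828.74; 3.5% of the post-interest balance is now below £30.00, so the flat £30.00 minimum applies from here.
From month 24 a fixed £30.00 at rate r clears £828.74 in 39 more payments. Total: 23 + 39 = 62 months.

62 months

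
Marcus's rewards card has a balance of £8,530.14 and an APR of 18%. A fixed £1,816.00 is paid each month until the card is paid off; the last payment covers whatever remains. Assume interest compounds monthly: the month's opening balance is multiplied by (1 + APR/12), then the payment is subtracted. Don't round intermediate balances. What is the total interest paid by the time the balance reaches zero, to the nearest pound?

Monthly rate r = 18%/12 = 1.5% = 0.015.
Payoff takes n = ⌈−ln(1 − rB₀/P)/ln(1+r)⌉ = ⌈4.907⌉ = 5 payments; the last is £1,648.87.
Total paid = 4·£1,816.00 + £1,648.87 = £8,912.87.
Total interest = total paid − principal = £8,912.87 − £8,530.14 = £382.73.

£383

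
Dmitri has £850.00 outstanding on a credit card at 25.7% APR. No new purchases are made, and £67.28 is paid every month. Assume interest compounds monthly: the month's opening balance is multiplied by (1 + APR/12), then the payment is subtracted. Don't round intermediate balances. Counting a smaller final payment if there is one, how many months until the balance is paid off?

15 months

Monthly rate r = 25.7%/12 = 2.14167% = 0.0214167.
Recurrence: B ← B·(1+r) − £67.28.
Month 1: interest £18.20; balance after payment £800.92.
Month 2: interest £17.15; balance after payment £750.80.
Closed form: n = −ln(1 − rB₀/P)/ln(1+r) = −ln(0.72943)/ln(1.02142) ≈ 14.889, so the balance reaches zero during payment 15.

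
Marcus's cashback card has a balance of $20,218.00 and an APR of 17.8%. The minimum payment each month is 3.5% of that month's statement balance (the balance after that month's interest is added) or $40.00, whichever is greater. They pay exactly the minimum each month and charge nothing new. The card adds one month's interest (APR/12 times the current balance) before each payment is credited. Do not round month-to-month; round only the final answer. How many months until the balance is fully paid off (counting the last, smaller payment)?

Monthly rate r = 17.8%/12 = 1.48333% = 0.0148333.
While 3.5% of the post-interest balance exceeds $40.00, each month B ← (B·(1+r))·(1 − 0.035), i.e. B shrinks by the factor (1+r)·0.965 = 0.97931.
This holds for months 1–139. Entering month 140 the balance is $1,106.37; 3.5% of the post-interest balance is now below $40.00, so the flat $40.00 minimum applies from here.
From month 140 a fixed $40.00 at rate r clears $1,106.37 in 36 more payments. Total: 139 + 36 = 175 months.

175 months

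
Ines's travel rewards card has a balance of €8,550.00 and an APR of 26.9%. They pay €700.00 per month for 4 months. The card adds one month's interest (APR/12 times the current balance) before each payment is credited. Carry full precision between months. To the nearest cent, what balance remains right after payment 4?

Monthly rate r = 26.9%/12 = 2.24167% = 0.0224167.
Each month: B ← B·(1+r) − €700.00.
Month 1: interest €191.66; balance after payment €8,041.66.
Month 2: interest €180.27; balance after payment €7,521.93.
Month 3: interest €168.62; balance after payment €6,990.55.
Month 4: interest €156.70; balance after payment €6,447.25.

€6,447.25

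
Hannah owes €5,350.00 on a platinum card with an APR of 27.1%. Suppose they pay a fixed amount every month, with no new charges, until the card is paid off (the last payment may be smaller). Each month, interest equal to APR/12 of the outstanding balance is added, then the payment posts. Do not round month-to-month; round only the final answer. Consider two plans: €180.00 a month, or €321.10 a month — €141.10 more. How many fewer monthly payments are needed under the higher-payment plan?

Monthly rate r = 27.1%/12 = 2.25833% = 0.0225833.
At €180.00/mo: n = ⌈−ln(1 − rB₀/P)/ln(1+r)⌉ = 50 payments (last €146.31); total interest = total paid − €5,350.00 = €3,616.31.
At €321.10/mo: 22 payments (last €44.51); total interest €1,437.61.
Payments saved = 50 − 22 = 28.

28 fewer payments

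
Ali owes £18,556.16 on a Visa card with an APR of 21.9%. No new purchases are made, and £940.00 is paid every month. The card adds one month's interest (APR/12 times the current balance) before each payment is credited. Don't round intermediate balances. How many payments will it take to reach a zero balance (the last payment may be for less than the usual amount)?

Monthly rate r = 21.9%/12 = 1.825% = 0.01825.
Recurrence: B ← B·(1+r) − £940.00.
Month 1: interest £338.65; balance after payment £17,954.81.
Month 2: interest £327.68; balance after payment £17,342.49.
Closed form: n = −ln(1 − rB₀/P)/ln(1+r) = −ln(0.63973)/ln(1.01825) ≈ 24.700, so the balance reaches zero during payment 25.

25 months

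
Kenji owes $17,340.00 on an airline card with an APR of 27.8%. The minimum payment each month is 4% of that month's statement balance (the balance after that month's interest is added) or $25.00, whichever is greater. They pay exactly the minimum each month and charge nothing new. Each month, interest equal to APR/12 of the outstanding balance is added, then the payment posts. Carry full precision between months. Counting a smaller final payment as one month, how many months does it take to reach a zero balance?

Monthly rate r = 27.8%/12 = 2.31667% = 0.0231667.
While 4% of the post-interest balance exceeds $25.00, each month B ← (B·(1+r))·(1 − 0.04), i.e. B shrinks by the factor (1+r)·0.96 = 0.98224.
This holds for months 1–187. Entering month 188 the balance is $607.78; 4% of the post-interest balance is now below $25.00, so the flat $25.00 minimum applies from here.
From month 188 a fixed $25.00 at rate r clears $607.78 in 37 more payments. Total: 187 + 37 = 224 months.

224 months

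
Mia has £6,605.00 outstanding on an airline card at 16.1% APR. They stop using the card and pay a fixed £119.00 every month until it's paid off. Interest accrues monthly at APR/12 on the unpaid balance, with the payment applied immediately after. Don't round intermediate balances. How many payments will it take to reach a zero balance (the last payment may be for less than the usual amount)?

103 payments

Monthly rate r = 16.1%/12 = 1.34167% = 0.0134167.
Recurrence: B ← B·(1+r) − £119.00.
Month 1: interest £88.62; balance after payment £6,574.62.
Month 2: interest £88.21; balance after payment £6,543.83.
Closed form: n = −ln(1 − rB₀/P)/ln(1+r) = −ln(0.25532)/ln(1.01342) ≈ 102.438, so the balance reaches zero during payment 103.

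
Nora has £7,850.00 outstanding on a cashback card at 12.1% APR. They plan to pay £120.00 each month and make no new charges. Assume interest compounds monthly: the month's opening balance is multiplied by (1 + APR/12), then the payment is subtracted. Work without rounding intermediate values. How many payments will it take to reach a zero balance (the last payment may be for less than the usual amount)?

Monthly rate r = 12.1%/12 = 1.00833% = 0.0100833.
Recurrence: B ← B·(1+r) − £120.00.
Month 1: interest £79.15; balance after payment £7,809.15.
Month 2: interest £78.74; balance after payment £7,767.90.
Closed form: n = −ln(1 − rB₀/P)/ln(1+r) = −ln(0.34038)/ln(1.01008) ≈ 107.416, so the balance reaches zero during payment 108.

108 months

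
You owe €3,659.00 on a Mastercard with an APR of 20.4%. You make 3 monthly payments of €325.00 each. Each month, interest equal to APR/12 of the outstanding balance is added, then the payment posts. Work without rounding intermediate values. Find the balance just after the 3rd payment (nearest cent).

€2,857.13

Monthly rate r = 20.4%/12 = 1.7% = 0.017.
Each month: B ← B·(1+r) − €325.00.
Month 1: interest €62.20; balance after payment €3,396.20.
Month 2: interest €57.74; balance after payment €3,128.94.
Month 3: interest €53.19; balance after payment €2,857.13.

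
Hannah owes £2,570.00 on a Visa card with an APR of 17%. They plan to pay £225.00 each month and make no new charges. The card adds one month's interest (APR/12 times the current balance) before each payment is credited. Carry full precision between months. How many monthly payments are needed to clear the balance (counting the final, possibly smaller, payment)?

13 payments

Monthly rate r = 17%/12 = 1.41667% = 0.0141667.
Recurrence: B ← B·(1+r) − £225.00.
Month 1: interest £36.41; balance after payment £2,381.41.
Month 2: interest £33.74; balance after payment £2,190.14.
Closed form: n = −ln(1 − rB₀/P)/ln(1+r) = −ln(0.83819)/ln(1.01417) ≈ 12.548, so the balance reaches zero during payment 13.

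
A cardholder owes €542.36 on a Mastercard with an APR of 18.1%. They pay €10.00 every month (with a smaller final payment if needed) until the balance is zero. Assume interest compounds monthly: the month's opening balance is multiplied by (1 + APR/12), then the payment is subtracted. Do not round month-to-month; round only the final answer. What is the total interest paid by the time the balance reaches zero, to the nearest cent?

€595.92

Monthly rate r = 18.1%/12 = 1.50833% = 0.0150833.
Payoff takes n = ⌈−ln(1 − rB₀/P)/ln(1+r)⌉ = ⌈113.827⌉ = 114 payments; the last is €8.28.
Total paid = 113·€10.00 + €8.28 = €1,138.28.
Total interest = total paid − principal = €1,138.28 − €542.36 = €595.92.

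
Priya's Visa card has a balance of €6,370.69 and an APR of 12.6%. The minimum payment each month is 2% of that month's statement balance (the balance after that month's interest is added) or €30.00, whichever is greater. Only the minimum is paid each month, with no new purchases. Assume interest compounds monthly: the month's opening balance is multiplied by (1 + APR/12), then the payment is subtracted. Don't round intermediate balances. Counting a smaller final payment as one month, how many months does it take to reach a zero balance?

220 months

Monthly rate r = 12.6%/12 = 1.05% = 0.0105.
While 2% of the post-interest balance exceeds €30.00, each month B ← (B·(1+r))·(1 − 0.02), i.e. B shrinks by the factor (1+r)·0.98 = 0.99029.
This holds for months 1–150. Entering month 151 the balance is €1,474.16; 2% of the post-interest balance is now below €30.00, so the flat €30.00 minimum applies from here.
From month 151 a fixed €30.00 at rate r clears €1,474.16 in 70 more payments. Total: 150 + 70 = 220 months.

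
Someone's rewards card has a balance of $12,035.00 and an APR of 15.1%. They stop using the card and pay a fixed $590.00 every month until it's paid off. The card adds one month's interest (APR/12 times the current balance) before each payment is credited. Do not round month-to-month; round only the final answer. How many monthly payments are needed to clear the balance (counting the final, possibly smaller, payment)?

Monthly rate r = 15.1%/12 = 1.25833% = 0.0125833.
Recurrence: B ← B·(1+r) − $590.00.
Month 1: interest $151.44; balance after payment $11,596.44.
Month 2: interest $145.92; balance after payment $11,152.36.
Closed form: n = −ln(1 − rB₀/P)/ln(1+r) = −ln(0.74332)/ln(1.01258) ≈ 23.721, so the balance reaches zero during payment 24.

24 payments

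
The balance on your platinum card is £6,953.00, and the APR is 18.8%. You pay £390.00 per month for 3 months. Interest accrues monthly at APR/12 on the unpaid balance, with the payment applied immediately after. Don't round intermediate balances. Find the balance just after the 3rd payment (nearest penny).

Monthly rate r = 18.8%/12 = 1.56667% = 0.0156667.
Each month: B ← B·(1+r) − £390.00.
Month 1: interest £108.93; balance after payment £6,671.93.
Month 2: interest £104.53; balance after payment £6,386.46.
Month 3: interest £100.05; balance after payment £6,096.51.

£6,096.51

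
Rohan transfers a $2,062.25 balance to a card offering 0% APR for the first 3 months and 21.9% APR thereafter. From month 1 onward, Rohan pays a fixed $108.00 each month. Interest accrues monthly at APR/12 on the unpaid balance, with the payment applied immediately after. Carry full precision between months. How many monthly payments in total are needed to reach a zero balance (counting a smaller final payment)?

Promo months 1–3 at r₀ = 0%/12 = 0; months 4+ at r₁ = 21.9%/12 = 0.01825.
After month 3 (no interest yet): B = $2,062.25 − 3·$108.00 = $1,738.25.
Then at r₁ with $108.00/mo: n₂ = −ln(1 − r₁·B/P)/ln(1+r₁) ≈ 19.23 → 20 more payments.

23 payments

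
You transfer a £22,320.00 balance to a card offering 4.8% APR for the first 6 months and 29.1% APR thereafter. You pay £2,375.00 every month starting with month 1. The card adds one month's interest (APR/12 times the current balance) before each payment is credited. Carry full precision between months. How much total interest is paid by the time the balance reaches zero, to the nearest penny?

£898.36

Promo months 1–6 at r₀ = 4.8%/12 = 0.004; months 7+ at r₁ = 29.1%/12 = 0.02425.
After month 6: iterate B ← B·(1+r₀) − £2,375.00 for 6 months → £8,467.80.
Then at r₁ with £2,375.00/mo: n₂ = −ln(1 − r₁·B/P)/ln(1+r₁) ≈ 3.77 → 4 more payments.
Total paid = 9·£2,375.00 + £1,843.36 = £23,218.36; interest = £23,218.36 − £22,320.00 = £898.36.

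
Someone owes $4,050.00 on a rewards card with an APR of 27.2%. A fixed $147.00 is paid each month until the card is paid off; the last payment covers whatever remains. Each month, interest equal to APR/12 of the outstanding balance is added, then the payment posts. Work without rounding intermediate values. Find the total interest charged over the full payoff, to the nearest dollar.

$2,374

Monthly rate r = 27.2%/12 = 2.26667% = 0.0226667.
Payoff takes n = ⌈−ln(1 − rB₀/P)/ln(1+r)⌉ = ⌈43.700⌉ = 44 payments; the last is $103.22.
Total paid = 43·$147.00 + $103.22 = $6,424.22.
Total interest = total paid − principal = $6,424.22 − $4,050.00 = $2,374.22.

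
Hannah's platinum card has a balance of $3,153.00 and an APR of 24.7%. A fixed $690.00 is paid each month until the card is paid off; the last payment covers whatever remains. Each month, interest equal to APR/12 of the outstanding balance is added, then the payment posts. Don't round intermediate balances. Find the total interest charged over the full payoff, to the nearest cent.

$193.15

Monthly rate r = 24.7%/12 = 2.05833% = 0.0205833.
Payoff takes n = ⌈−ln(1 − rB₀/P)/ln(1+r)⌉ = ⌈4.848⌉ = 5 payments; the last is $586.15.
Total paid = 4·$690.00 + $586.15 = $3,346.15.
Total interest = total paid − principal = $3,346.15 − $3,153.00 = $193.15.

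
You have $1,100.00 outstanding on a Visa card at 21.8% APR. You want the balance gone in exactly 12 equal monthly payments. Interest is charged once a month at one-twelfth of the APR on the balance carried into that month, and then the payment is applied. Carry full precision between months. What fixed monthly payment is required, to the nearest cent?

Monthly rate r = 21.8%/12 = 1.81667% = 0.0181667.
Level-payment amortization: P = B₀·r / (1 − (1+r)^(−n)) = 1100.00·0.0181667 / (1 − 1.01817^(−12)).
Denominator 1 − (1+r)^(−12) = 0.194299741.
P = 19.9833 / 0.194299741 ≈ 102.85.

$102.85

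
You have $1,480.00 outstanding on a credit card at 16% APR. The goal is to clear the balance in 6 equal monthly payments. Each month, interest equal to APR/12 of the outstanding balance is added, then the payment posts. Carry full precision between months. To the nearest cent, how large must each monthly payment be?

$258.30

Monthly rate r = 16%/12 = 1.33333% = 0.0133333.
Level-payment amortization: P = B₀·r / (1 − (1+r)^(−n)) = 1480.00·0.0133333 / (1 − 1.01333^(−6)).
Denominator 1 − (1+r)^(−6) = 0.0763955288.
P = 19.7333 / 0.0763955288 ≈ 258.30.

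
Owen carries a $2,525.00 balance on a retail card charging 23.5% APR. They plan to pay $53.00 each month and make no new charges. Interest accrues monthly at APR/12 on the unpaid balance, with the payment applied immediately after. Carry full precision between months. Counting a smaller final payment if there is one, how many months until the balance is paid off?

140 months

Monthly rate r = 23.5%/12 = 1.95833% = 0.0195833.
Recurrence: B ← B·(1+r) − $53.00.
Month 1: interest $49.45; balance after payment $2,521.45.
Month 2: interest $49.38; balance after payment $2,517.83.
Closed form: n = −ln(1 − rB₀/P)/ln(1+r) = −ln(0.06702)/ln(1.01958) ≈ 139.360, so the balance reaches zero during payment 140.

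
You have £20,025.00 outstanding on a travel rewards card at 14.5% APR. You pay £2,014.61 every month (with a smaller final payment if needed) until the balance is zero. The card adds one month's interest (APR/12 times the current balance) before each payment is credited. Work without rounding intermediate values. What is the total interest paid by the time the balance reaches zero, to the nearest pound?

£1,440

Monthly rate r = 14.5%/12 = 1.20833% = 0.0120833.
Payoff takes n = ⌈−ln(1 − rB₀/P)/ln(1+r)⌉ = ⌈10.653⌉ = 11 payments; the last is £1,318.73.
Total paid = 10·£2,014.61 + £1,318.73 = £21,464.83.
Total interest = total paid − principal = £21,464.83 − £20,025.00 = £1,439.83.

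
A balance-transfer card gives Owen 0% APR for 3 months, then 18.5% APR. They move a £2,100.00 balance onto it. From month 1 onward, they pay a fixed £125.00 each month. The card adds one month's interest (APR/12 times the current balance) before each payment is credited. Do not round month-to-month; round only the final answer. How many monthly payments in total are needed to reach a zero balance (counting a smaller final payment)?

Promo months 1–3 at r₀ = 0%/12 = 0; months 4+ at r₁ = 18.5%/12 = 0.0154167.
After month 3 (no interest yet): B = £2,100.00 − 3·£125.00 = £1,725.00.
Then at r₁ with £125.00/mo: n₂ = −ln(1 − r₁·B/P)/ln(1+r₁) ≈ 15.64 → 16 more payments.

19 months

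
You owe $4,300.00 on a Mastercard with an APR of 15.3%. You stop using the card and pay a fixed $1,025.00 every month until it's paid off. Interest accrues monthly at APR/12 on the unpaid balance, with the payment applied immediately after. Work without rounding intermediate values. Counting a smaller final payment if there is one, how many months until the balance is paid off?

Monthly rate r = 15.3%/12 = 1.275% = 0.01275.
Recurrence: B ← B·(1+r) − $1,025.00.
Month 1: interest $54.83; balance after payment $3,329.82.
Month 2: interest $42.46; balance after payment $2,347.28.
Month 3: interest $29.93; balance after payment $1,352.21.
Month 4: interest $17.24; balance after payment $344.45.
Month 5: interest $4.39; balance after payment $0.00.

5 payments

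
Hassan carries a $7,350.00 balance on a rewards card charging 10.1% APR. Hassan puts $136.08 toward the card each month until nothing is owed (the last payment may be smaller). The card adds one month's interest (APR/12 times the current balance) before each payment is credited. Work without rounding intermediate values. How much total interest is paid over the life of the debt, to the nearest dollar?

$2,493

Monthly rate r = 10.1%/12 = 0.841667% = 0.00841667.
Payoff takes n = ⌈−ln(1 − rB₀/P)/ln(1+r)⌉ = ⌈72.332⌉ = 73 payments; the last is $45.25.
Total paid = 72·$136.08 + $45.25 = $9,843.01.
Total interest = total paid − principal = $9,843.01 − $7,350.00 = $2,493.01.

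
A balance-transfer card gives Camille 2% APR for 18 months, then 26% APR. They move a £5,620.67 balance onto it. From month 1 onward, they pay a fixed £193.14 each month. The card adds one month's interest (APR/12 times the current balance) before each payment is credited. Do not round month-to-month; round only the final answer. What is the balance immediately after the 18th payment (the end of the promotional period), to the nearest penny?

Promo months 1–18 at r₀ = 2%/12 = 0.00166667; months 19+ at r₁ = 26%/12 = 0.0216667.
After month 18: iterate B ← B·(1+r₀) − £193.14 for 18 months → £2,265.49.

£2,265.49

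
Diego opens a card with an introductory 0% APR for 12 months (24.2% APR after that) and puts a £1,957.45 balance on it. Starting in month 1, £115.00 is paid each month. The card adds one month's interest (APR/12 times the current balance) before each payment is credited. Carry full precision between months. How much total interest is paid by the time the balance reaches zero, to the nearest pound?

£38

Promo months 1–12 at r₀ = 0%/12 = 0; months 13+ at r₁ = 24.2%/12 = 0.0201667.
After month 12 (no interest yet): B = £1,957.45 − 12·£115.00 = £577.45.
Then at r₁ with £115.00/mo: n₂ = −ln(1 − r₁·B/P)/ln(1+r₁) ≈ 5.35 → 6 more payments.
Total paid = 17·£115.00 + £40.20 = £1,995.20; interest = £1,995.20 − £1,957.45 = £37.75.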